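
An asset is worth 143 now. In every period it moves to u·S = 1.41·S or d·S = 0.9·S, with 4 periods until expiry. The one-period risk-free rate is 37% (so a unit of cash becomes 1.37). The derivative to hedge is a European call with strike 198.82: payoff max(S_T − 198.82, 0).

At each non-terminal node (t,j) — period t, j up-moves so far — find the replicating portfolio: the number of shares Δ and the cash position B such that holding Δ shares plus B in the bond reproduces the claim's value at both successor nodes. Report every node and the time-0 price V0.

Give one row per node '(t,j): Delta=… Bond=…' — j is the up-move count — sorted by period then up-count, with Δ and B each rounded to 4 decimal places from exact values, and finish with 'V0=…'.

(0,0): Delta=0.9952 Bond=-55.7198
(1,0): Delta=0.9365 Bond=-68.7893
(1,1): Delta=0.9983 Bond=-76.9783
(2,0): Delta=0.3583 Bond=-27.2609
(2,1): Delta=0.9679 Bond=-99.9418
(2,2): Delta=1.0000 Bond=-105.9300
(3,0): Delta=0.0000 Bond=0.0000
(3,1): Delta=0.3777 Bond=-40.5259
(3,2): Delta=1.0000 Bond=-145.1241
(3,3): Delta=1.0000 Bond=-145.1241
V0=86.5885

Under the risk-neutral measure, an up-move has probability p* = (R−d)/(u−d) = 0.9216 and values discount at R = 1.37.
At expiry t=4: V(4,0)=0.0000, V(4,1)=0.0000, V(4,2)=31.4616, V(4,3)=161.9545, V(4,4)=366.3935
Node (3,0) S=104.2470: V=(p*·0.0000+(1−p*)·0.0000)/1.37=0.0000; Δ=(0.0000−0.0000)/(146.9883−93.8223)=0.0000; B=V−Δ·S=0.0000
Node (3,1) S=163.3203: V=(p*·31.4616+(1−p*)·0.0000)/1.37=21.1635; Δ=(31.4616−0.0000)/(230.2816−146.9883)=0.3777; B=V−Δ·S=-40.5259
Node (3,2) S=255.8685: V=(p*·161.9545+(1−p*)·31.4616)/1.37=110.7444; Δ=(161.9545−31.4616)/(360.7745−230.2816)=1.0000; B=V−Δ·S=-145.1241
Node (3,3) S=400.8606: V=(p*·366.3935+(1−p*)·161.9545)/1.37=255.7365; Δ=(366.3935−161.9545)/(565.2135−360.7745)=1.0000; B=V−Δ·S=-145.1241
Node (2,0) S=115.8300: V=(p*·21.1635+(1−p*)·0.0000)/1.37=14.2362; Δ=(21.1635−0.0000)/(163.3203−104.2470)=0.3583; B=V−Δ·S=-27.2609
Node (2,1) S=181.4670: V=(p*·110.7444+(1−p*)·21.1635)/1.37=75.7069; Δ=(110.7444−21.1635)/(255.8685−163.3203)=0.9679; B=V−Δ·S=-99.9418
Node (2,2) S=284.2983: V=(p*·255.7365+(1−p*)·110.7444)/1.37=178.3683; Δ=(255.7365−110.7444)/(400.8606−255.8685)=1.0000; B=V−Δ·S=-105.9300
Node (1,0) S=128.7000: V=(p*·75.7069+(1−p*)·14.2362)/1.37=51.7414; Δ=(75.7069−14.2362)/(181.4670−115.8300)=0.9365; B=V−Δ·S=-68.7893
Node (1,1) S=201.6300: V=(p*·178.3683+(1−p*)·75.7069)/1.37=124.3186; Δ=(178.3683−75.7069)/(284.2983−181.4670)=0.9983; B=V−Δ·S=-76.9783
Node (0,0) S=143.0000: V=(p*·124.3186+(1−p*)·51.7414)/1.37=86.5885; Δ=(124.3186−51.7414)/(201.6300−128.7000)=0.9952; B=V−Δ·S=-55.7198
Check: Δ(0,0)·S0 + B(0,0) = 86.5885 = V0.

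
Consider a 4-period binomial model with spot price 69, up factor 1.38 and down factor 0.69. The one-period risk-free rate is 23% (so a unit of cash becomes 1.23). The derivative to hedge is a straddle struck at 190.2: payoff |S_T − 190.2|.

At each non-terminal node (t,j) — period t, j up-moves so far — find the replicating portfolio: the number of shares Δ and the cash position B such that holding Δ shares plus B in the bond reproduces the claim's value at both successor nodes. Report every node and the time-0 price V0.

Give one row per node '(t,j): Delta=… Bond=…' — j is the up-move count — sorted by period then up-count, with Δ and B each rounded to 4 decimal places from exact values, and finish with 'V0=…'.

(0,0): Delta=-0.3503 Bond=57.9489
(1,0): Delta=-1.0000 Bond=102.2104
(1,1): Delta=-0.2600 Bond=62.6846
(2,0): Delta=-1.0000 Bond=125.7188
(2,1): Delta=-1.0000 Bond=125.7188
(2,2): Delta=-0.1573 Bond=63.5974
(3,0): Delta=-1.0000 Bond=154.6341
(3,1): Delta=-1.0000 Bond=154.6341
(3,2): Delta=-1.0000 Bond=154.6341
(3,3): Delta=-0.0402 Bond=57.0000
V0=33.7797

No-arbitrage ⇒ martingale measure with p* = (R−d)/(u−d) = 0.7826.
At expiry t=4: V(4,0)=174.5597, V(4,1)=158.9194, V(4,2)=127.6387, V(4,3)=65.0775, V(4,4)=60.0450
  t=3,j=0: stock 22.6671 → up 31.2806 (V=158.9194), down 15.6403 (V=174.5597). Price 131.9670; hedge Δ=-1.0000, bond B=154.6341.
  t=3,j=1: stock 45.3342 → up 62.5613 (V=127.6387), down 31.2806 (V=158.9194). Price 109.2999; hedge Δ=-1.0000, bond B=154.6341.
  t=3,j=2: stock 90.6685 → up 125.1225 (V=65.0775), down 62.5613 (V=127.6387). Price 63.9657; hedge Δ=-1.0000, bond B=154.6341.
  t=3,j=3: stock 181.3370 → up 250.2450 (V=60.0450), down 125.1225 (V=65.0775). Price 49.7065; hedge Δ=-0.0402, bond B=57.0000.
  t=2,j=0: stock 32.8509 → up 45.3342 (V=109.2999), down 22.6671 (V=131.9670). Price 92.8679; hedge Δ=-1.0000, bond B=125.7188.
  t=2,j=1: stock 65.7018 → up 90.6685 (V=63.9657), down 45.3342 (V=109.2999). Price 60.0170; hedge Δ=-1.0000, bond B=125.7188.
  t=2,j=2: stock 131.4036 → up 181.3370 (V=49.7065), down 90.6685 (V=63.9657). Price 42.9320; hedge Δ=-0.1573, bond B=63.5974.
  t=1,j=0: stock 47.6100 → up 65.7018 (V=60.0170), down 32.8509 (V=92.8679). Price 54.6004; hedge Δ=-1.0000, bond B=102.2104.
  t=1,j=1: stock 95.2200 → up 131.4036 (V=42.9320), down 65.7018 (V=60.0170). Price 37.9237; hedge Δ=-0.2600, bond B=62.6846.
  t=0,j=0: stock 69.0000 → up 95.2200 (V=37.9237), down 47.6100 (V=54.6004). Price 33.7797; hedge Δ=-0.3503, bond B=57.9489.
Root portfolio cost Δ·69+B reproduces V0=33.7797.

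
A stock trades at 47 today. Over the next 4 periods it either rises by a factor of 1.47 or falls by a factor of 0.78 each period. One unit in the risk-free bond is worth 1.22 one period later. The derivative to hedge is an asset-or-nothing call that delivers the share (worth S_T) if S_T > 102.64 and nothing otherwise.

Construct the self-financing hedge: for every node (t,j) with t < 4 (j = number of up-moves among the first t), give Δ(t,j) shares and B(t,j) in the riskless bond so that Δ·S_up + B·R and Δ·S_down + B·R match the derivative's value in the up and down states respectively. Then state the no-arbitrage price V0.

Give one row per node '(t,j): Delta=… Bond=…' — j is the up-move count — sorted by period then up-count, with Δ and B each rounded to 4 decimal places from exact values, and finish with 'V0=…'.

Risk-neutral probability p* = (R−d)/(u−d) = (1.22−0.78)/(1.47−0.78) = 0.6377.
Payoff layer (t=4): V(4,0)=0.0000, V(4,1)=0.0000, V(4,2)=0.0000, V(4,3)=116.4513, V(4,4)=219.4660
  t=3,j=0: stock 22.3039 → up 32.7868 (V=0.0000), down 17.3971 (V=0.0000). Price 0.0000; hedge Δ=0.0000, bond B=0.0000.
  t=3,j=1: stock 42.0344 → up 61.7905 (V=0.0000), down 32.7868 (V=0.0000). Price 0.0000; hedge Δ=0.0000, bond B=0.0000.
  t=3,j=2: stock 79.2186 → up 116.4513 (V=116.4513), down 61.7905 (V=0.0000). Price 60.8679; hedge Δ=2.1304, bond B=-107.9022.
  t=3,j=3: stock 149.2966 → up 219.4660 (V=219.4660), down 116.4513 (V=116.4513). Price 149.2966; hedge Δ=1.0000, bond B=0.0000.
  t=2,j=0: stock 28.5948 → up 42.0344 (V=0.0000), down 22.3039 (V=0.0000). Price 0.0000; hedge Δ=0.0000, bond B=0.0000.
  t=2,j=1: stock 53.8902 → up 79.2186 (V=60.8679), down 42.0344 (V=0.0000). Price 31.8150; hedge Δ=1.6369, bond B=-56.3993.
  t=2,j=2: stock 101.5623 → up 149.2966 (V=149.2966), down 79.2186 (V=60.8679). Price 96.1125; hedge Δ=1.2619, bond B=-32.0451.
  t=1,j=0: stock 36.6600 → up 53.8902 (V=31.8150), down 28.5948 (V=0.0000). Price 16.6294; hedge Δ=1.2577, bond B=-29.4793.
  t=1,j=1: stock 69.0900 → up 101.5623 (V=96.1125), down 53.8902 (V=31.8150). Price 59.6855; hedge Δ=1.3487, bond B=-33.4992.
  t=0,j=0: stock 47.0000 → up 69.0900 (V=59.6855), down 36.6600 (V=16.6294). Price 36.1356; hedge Δ=1.3277, bond B=-26.2646.
Each (Δ,B) replicates both successor values, so the strategy is self-financing and V0 is arbitrage-free.

(0,0): Delta=1.3277 Bond=-26.2646
(1,0): Delta=1.2577 Bond=-29.4793
(1,1): Delta=1.3487 Bond=-33.4992
(2,0): Delta=0.0000 Bond=0.0000
(2,1): Delta=1.6369 Bond=-56.3993
(2,2): Delta=1.2619 Bond=-32.0451
(3,0): Delta=0.0000 Bond=0.0000
(3,1): Delta=0.0000 Bond=0.0000
(3,2): Delta=2.1304 Bond=-107.9022
(3,3): Delta=1.0000 Bond=0.0000
V0=36.1356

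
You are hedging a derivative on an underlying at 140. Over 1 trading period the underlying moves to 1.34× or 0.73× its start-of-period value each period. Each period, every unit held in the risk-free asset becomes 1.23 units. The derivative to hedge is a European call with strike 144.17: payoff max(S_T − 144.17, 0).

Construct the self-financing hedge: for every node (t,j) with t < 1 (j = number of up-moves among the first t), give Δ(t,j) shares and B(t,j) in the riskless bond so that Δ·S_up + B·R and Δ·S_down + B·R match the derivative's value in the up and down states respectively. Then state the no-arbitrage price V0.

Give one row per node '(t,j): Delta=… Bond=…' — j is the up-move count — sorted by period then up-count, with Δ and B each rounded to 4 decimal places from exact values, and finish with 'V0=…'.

(0,0): Delta=0.5085 Bond=-42.2550
V0=28.9418

The replicating-portfolio and risk-neutral prices coincide; use p* = (1.23−0.73)/(1.34−0.73) = 0.8197 for the latter.
Payoff layer (t=1): V(1,0)=0.0000, V(1,1)=43.4300
  t=0,j=0: stock 140.0000 → up 187.6000 (V=43.4300), down 102.2000 (V=0.0000). Price 28.9418; hedge Δ=0.5085, bond B=-42.2550.
Self-financing check: at every node Δ·S+B equals the discounted successor values.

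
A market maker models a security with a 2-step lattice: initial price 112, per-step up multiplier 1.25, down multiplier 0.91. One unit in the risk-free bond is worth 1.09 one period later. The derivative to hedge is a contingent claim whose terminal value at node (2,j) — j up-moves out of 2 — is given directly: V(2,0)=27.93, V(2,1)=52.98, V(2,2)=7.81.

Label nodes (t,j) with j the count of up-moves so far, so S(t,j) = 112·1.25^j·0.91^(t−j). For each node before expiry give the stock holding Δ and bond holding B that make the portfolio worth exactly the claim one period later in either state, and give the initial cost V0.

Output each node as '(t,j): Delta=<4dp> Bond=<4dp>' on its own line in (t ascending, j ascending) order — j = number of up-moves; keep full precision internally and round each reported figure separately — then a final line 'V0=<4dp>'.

No-arbitrage ⇒ martingale measure with p* = (R−d)/(u−d) = 0.5294.
Payoff layer (t=2): V(2,0)=27.9300, V(2,1)=52.9800, V(2,2)=7.8100
Node (1,0) S=101.9200: V=(p*·52.9800+(1−p*)·27.9300)/1.09=37.7906; Δ=(52.9800−27.9300)/(127.4000−92.7472)=0.7229; B=V−Δ·S=-35.8859
Node (1,1) S=140.0000: V=(p*·7.8100+(1−p*)·52.9800)/1.09=26.6665; Δ=(7.8100−52.9800)/(175.0000−127.4000)=-0.9489; B=V−Δ·S=159.5194
Node (0,0) S=112.0000: V=(p*·26.6665+(1−p*)·37.7906)/1.09=29.2673; Δ=(26.6665−37.7906)/(140.0000−101.9200)=-0.2921; B=V−Δ·S=61.9853
Each (Δ,B) replicates both successor values, so the strategy is self-financing and V0 is arbitrage-free.

(0,0): Delta=-0.2921 Bond=61.9853
(1,0): Delta=0.7229 Bond=-35.8859
(1,1): Delta=-0.9489 Bond=159.5194
V0=29.2673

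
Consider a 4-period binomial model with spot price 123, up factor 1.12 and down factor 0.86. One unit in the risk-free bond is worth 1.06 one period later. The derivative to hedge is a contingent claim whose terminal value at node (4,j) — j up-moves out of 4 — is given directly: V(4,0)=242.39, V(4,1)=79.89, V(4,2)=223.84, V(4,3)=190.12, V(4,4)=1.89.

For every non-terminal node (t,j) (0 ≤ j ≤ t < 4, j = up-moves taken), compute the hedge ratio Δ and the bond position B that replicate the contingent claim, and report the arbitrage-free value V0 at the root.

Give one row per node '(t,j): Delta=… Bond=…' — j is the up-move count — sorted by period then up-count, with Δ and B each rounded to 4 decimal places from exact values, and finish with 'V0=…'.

Since d<R<u, set p* = (R−d)/(u−d) = 0.7692; price each node as the discounted p*-expectation of its children.
At expiry t=4: V(4,0)=242.3900, V(4,1)=79.8900, V(4,2)=223.8400, V(4,3)=190.1200, V(4,4)=1.8900
(3,0): S=78.2349. Δ = (V_up−V_dn)/(S_up−S_dn) = (79.8900−242.3900)/(87.6231−67.2820) = -7.9888. V = [p*·79.8900 + (1−p*)·242.3900]/1.06 = 110.7453. B = V − Δ·S = 735.7453.
(3,1): S=101.8873. Δ = (V_up−V_dn)/(S_up−S_dn) = (223.8400−79.8900)/(114.1138−87.6231) = 5.4340. V = [p*·223.8400 + (1−p*)·79.8900]/1.06 = 179.8309. B = V − Δ·S = -373.8229.
(3,2): S=132.6904. Δ = (V_up−V_dn)/(S_up−S_dn) = (190.1200−223.8400)/(148.6133−114.1138) = -0.9774. V = [p*·190.1200 + (1−p*)·223.8400]/1.06 = 186.6996. B = V − Δ·S = 316.3919.
(3,3): S=172.8061. Δ = (V_up−V_dn)/(S_up−S_dn) = (1.8900−190.1200)/(193.5429−148.6133) = -4.1894. V = [p*·1.8900 + (1−p*)·190.1200]/1.06 = 42.7620. B = V − Δ·S = 766.7235.
(2,0): S=90.9708. Δ = (V_up−V_dn)/(S_up−S_dn) = (179.8309−110.7453)/(101.8873−78.2349) = 2.9209. V = [p*·179.8309 + (1−p*)·110.7453]/1.06 = 154.6114. B = V − Δ·S = -111.1026.
(2,1): S=118.4736. Δ = (V_up−V_dn)/(S_up−S_dn) = (186.6996−179.8309)/(132.6904−101.8873) = 0.2230. V = [p*·186.6996 + (1−p*)·179.8309]/1.06 = 174.6363. B = V − Δ·S = 148.2184.
(2,2): S=154.2912. Δ = (V_up−V_dn)/(S_up−S_dn) = (42.7620−186.6996)/(172.8061−132.6904) = -3.5881. V = [p*·42.7620 + (1−p*)·186.6996]/1.06 = 71.6777. B = V − Δ·S = 625.2838.
(1,0): S=105.7800. Δ = (V_up−V_dn)/(S_up−S_dn) = (174.6363−154.6114)/(118.4736−90.9708) = 0.7281. V = [p*·174.6363 + (1−p*)·154.6114]/1.06 = 160.3917. B = V − Δ·S = 83.3728.
(1,1): S=137.7600. Δ = (V_up−V_dn)/(S_up−S_dn) = (71.6777−174.6363)/(154.2912−118.4736) = -2.8745. V = [p*·71.6777 + (1−p*)·174.6363]/1.06 = 90.0352. B = V − Δ·S = 486.0300.
(0,0): S=123.0000. Δ = (V_up−V_dn)/(S_up−S_dn) = (90.0352−160.3917)/(137.7600−105.7800) = -2.2000. V = [p*·90.0352 + (1−p*)·160.3917]/1.06 = 100.2560. B = V − Δ·S = 370.8576.
Each (Δ,B) replicates both successor values, so the strategy is self-financing and V0 is arbitrage-free.

(0,0): Delta=-2.2000 Bond=370.8576
(1,0): Delta=0.7281 Bond=83.3728
(1,1): Delta=-2.8745 Bond=486.0300
(2,0): Delta=2.9209 Bond=-111.1026
(2,1): Delta=0.2230 Bond=148.2184
(2,2): Delta=-3.5881 Bond=625.2838
(3,0): Delta=-7.9888 Bond=735.7453
(3,1): Delta=5.4340 Bond=-373.8229
(3,2): Delta=-0.9774 Bond=316.3919
(3,3): Delta=-4.1894 Bond=766.7235
V0=100.2560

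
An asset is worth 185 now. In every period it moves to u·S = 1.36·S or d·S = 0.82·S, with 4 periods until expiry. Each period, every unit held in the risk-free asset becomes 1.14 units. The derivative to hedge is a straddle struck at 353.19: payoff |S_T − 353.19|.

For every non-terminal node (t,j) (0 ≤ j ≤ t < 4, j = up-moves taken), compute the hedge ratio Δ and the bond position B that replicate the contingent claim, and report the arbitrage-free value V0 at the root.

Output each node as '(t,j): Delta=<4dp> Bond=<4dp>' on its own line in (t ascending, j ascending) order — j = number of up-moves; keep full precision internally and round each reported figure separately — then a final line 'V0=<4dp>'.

(0,0): Delta=-0.1286 Bond=100.1609
(1,0): Delta=-0.8126 Bond=217.9458
(1,1): Delta=0.1549 Bond=42.8469
(2,0): Delta=-1.0000 Bond=271.7682
(2,1): Delta=-0.7349 Bond=232.4326
(2,2): Delta=0.5238 Bond=-77.3707
(3,0): Delta=-1.0000 Bond=309.8158
(3,1): Delta=-1.0000 Bond=309.8158
(3,2): Delta=-0.6251 Bond=234.1438
(3,3): Delta=1.0000 Bond=-309.8158
V0=76.3673

Since d<R<u, set p* = (R−d)/(u−d) = 0.5926; price each node as the discounted p*-expectation of its children.
Terminal payoffs: V(4,0)=269.5475, V(4,1)=214.4658, V(4,2)=123.1109, V(4,3)=28.4047, V(4,4)=279.6987
  t=3,j=0: stock 102.0031 → up 138.7242 (V=214.4658), down 83.6425 (V=269.5475). Price 207.8127; hedge Δ=-1.0000, bond B=309.8158.
  t=3,j=1: stock 169.1758 → up 230.0791 (V=123.1109), down 138.7242 (V=214.4658). Price 140.6399; hedge Δ=-1.0000, bond B=309.8158.
  t=3,j=2: stock 280.5843 → up 381.5947 (V=28.4047), down 230.0791 (V=123.1109). Price 58.7620; hedge Δ=-0.6251, bond B=234.1438.
  t=3,j=3: stock 465.3594 → up 632.8887 (V=279.6987), down 381.5947 (V=28.4047). Price 155.5436; hedge Δ=1.0000, bond B=-309.8158.
  t=2,j=0: stock 124.3940 → up 169.1758 (V=140.6399), down 102.0031 (V=207.8127). Price 147.3742; hedge Δ=-1.0000, bond B=271.7682.
  t=2,j=1: stock 206.3120 → up 280.5843 (V=58.7620), down 169.1758 (V=140.6399). Price 80.8067; hedge Δ=-0.7349, bond B=232.4326.
  t=2,j=2: stock 342.1760 → up 465.3594 (V=155.5436), down 280.5843 (V=58.7620). Price 101.8544; hedge Δ=0.5238, bond B=-77.3707.
  t=1,j=0: stock 151.7000 → up 206.3120 (V=80.8067), down 124.3940 (V=147.3742). Price 94.6727; hedge Δ=-0.8126, bond B=217.9458.
  t=1,j=1: stock 251.6000 → up 342.1760 (V=101.8544), down 206.3120 (V=80.8067). Price 81.8241; hedge Δ=0.1549, bond B=42.8469.
  t=0,j=0: stock 185.0000 → up 251.6000 (V=81.8241), down 151.7000 (V=94.6727). Price 76.3673; hedge Δ=-0.1286, bond B=100.1609.
Each (Δ,B) replicates both successor values, so the strategy is self-financing and V0 is arbitrage-free.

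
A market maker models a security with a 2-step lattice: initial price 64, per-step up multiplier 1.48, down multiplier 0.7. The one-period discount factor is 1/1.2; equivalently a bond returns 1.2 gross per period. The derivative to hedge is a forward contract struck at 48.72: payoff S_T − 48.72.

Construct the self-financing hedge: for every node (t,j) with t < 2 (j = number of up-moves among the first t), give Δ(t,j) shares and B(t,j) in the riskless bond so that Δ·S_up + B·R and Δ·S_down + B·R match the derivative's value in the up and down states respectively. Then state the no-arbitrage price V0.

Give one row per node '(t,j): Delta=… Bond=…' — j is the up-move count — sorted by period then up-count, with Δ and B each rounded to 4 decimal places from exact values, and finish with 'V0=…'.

The replicating-portfolio and risk-neutral prices coincide; use p* = (1.2−0.7)/(1.48−0.7) = 0.6410 for the latter.
Terminal payoffs: V(2,0)=-17.3600, V(2,1)=17.5840, V(2,2)=91.4656
(1,0): S=44.8000. Δ = (V_up−V_dn)/(S_up−S_dn) = (17.5840−-17.3600)/(66.3040−31.3600) = 1.0000. V = [p*·17.5840 + (1−p*)·-17.3600]/1.2 = 4.2000. B = V − Δ·S = -40.6000.
(1,1): S=94.7200. Δ = (V_up−V_dn)/(S_up−S_dn) = (91.4656−17.5840)/(140.1856−66.3040) = 1.0000. V = [p*·91.4656 + (1−p*)·17.5840]/1.2 = 54.1200. B = V − Δ·S = -40.6000.
(0,0): S=64.0000. Δ = (V_up−V_dn)/(S_up−S_dn) = (54.1200−4.2000)/(94.7200−44.8000) = 1.0000. V = [p*·54.1200 + (1−p*)·4.2000]/1.2 = 30.1667. B = V − Δ·S = -33.8333.
Check: Δ(0,0)·S0 + B(0,0) = 30.1667 = V0.

(0,0): Delta=1.0000 Bond=-33.8333
(1,0): Delta=1.0000 Bond=-40.6000
(1,1): Delta=1.0000 Bond=-40.6000
V0=30.1667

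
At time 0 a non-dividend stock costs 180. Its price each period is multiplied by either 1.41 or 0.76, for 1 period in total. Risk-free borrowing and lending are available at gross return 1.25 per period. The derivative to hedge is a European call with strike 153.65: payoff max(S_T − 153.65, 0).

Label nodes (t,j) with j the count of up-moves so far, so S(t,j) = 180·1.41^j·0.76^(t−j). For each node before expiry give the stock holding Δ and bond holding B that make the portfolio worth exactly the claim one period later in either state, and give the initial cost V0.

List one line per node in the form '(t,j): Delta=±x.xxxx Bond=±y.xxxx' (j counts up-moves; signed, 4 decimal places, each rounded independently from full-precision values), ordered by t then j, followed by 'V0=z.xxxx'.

(0,0): Delta=0.8560 Bond=-93.6788
V0=60.3982

No-arbitrage ⇒ martingale measure with p* = (R−d)/(u−d) = 0.7538.
Terminal payoffs: V(1,0)=0.0000, V(1,1)=100.1500
Node (0,0) S=180.0000: V=(p*·100.1500+(1−p*)·0.0000)/1.25=60.3982; Δ=(100.1500−0.0000)/(253.8000−136.8000)=0.8560; B=V−Δ·S=-93.6788
Root portfolio cost Δ·180+B reproduces V0=60.3982.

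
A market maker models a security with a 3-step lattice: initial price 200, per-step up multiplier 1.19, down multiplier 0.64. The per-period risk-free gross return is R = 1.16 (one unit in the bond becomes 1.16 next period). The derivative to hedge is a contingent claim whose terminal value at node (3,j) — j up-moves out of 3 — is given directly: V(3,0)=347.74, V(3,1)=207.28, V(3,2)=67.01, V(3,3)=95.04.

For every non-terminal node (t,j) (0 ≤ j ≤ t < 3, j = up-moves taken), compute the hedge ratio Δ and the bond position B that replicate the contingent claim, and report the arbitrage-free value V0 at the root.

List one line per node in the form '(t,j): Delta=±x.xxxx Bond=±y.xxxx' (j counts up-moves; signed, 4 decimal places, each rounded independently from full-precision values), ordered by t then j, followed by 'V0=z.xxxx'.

(0,0): Delta=0.0687 Bond=45.1525
(1,0): Delta=-1.7178 Bond=281.0470
(1,1): Delta=0.1241 Bond=39.1844
(2,0): Delta=-3.1175 Bond=440.6762
(2,1): Delta=-1.6743 Bond=319.3994
(2,2): Delta=0.1799 Bond=29.6494
V0=58.8945

Risk-neutral probability p* = (R−d)/(u−d) = (1.16−0.64)/(1.19−0.64) = 0.9455.
Terminal values V(3,·): V(3,0)=347.7400, V(3,1)=207.2800, V(3,2)=67.0100, V(3,3)=95.0400
  t=2,j=0: stock 81.9200 → up 97.4848 (V=207.2800), down 52.4288 (V=347.7400). Price 185.2944; hedge Δ=-3.1175, bond B=440.6762.
  t=2,j=1: stock 152.3200 → up 181.2608 (V=67.0100), down 97.4848 (V=207.2800). Price 64.3630; hedge Δ=-1.6743, bond B=319.3994.
  t=2,j=2: stock 283.2200 → up 337.0318 (V=95.0400), down 181.2608 (V=67.0100). Price 80.6130; hedge Δ=0.1799, bond B=29.6494.
  t=1,j=0: stock 128.0000 → up 152.3200 (V=64.3630), down 81.9200 (V=185.2944). Price 61.1718; hedge Δ=-1.7178, bond B=281.0470.
  t=1,j=1: stock 238.0000 → up 283.2200 (V=80.6130), down 152.3200 (V=64.3630). Price 68.7299; hedge Δ=0.1241, bond B=39.1844.
  t=0,j=0: stock 200.0000 → up 238.0000 (V=68.7299), down 128.0000 (V=61.1718). Price 58.8945; hedge Δ=0.0687, bond B=45.1525.
Root portfolio cost Δ·200+B reproduces V0=58.8945.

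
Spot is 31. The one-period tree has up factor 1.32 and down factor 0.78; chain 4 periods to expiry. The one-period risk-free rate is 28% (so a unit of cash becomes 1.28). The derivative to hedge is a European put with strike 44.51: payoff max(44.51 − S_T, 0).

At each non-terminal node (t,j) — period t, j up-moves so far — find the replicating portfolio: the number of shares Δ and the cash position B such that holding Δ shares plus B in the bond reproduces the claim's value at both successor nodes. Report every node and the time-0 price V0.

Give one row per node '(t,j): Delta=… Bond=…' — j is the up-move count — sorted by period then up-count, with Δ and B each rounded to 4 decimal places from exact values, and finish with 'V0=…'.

Under the risk-neutral measure, an up-move has probability p* = (R−d)/(u−d) = 0.9259 and values discount at R = 1.28.
Terminal values V(4,·): V(4,0)=33.0353, V(4,1)=25.0913, V(4,2)=11.6476, V(4,3)=0.0000, V(4,4)=0.0000
(3,0): S=14.7111. Δ = (V_up−V_dn)/(S_up−S_dn) = (25.0913−33.0353)/(19.4187−11.4747) = -1.0000. V = [p*·25.0913 + (1−p*)·33.0353]/1.28 = 20.0623. B = V − Δ·S = 34.7734.
(3,1): S=24.8957. Δ = (V_up−V_dn)/(S_up−S_dn) = (11.6476−25.0913)/(32.8624−19.4187) = -1.0000. V = [p*·11.6476 + (1−p*)·25.0913]/1.28 = 9.8777. B = V − Δ·S = 34.7734.
(3,2): S=42.1312. Δ = (V_up−V_dn)/(S_up−S_dn) = (0.0000−11.6476)/(55.6132−32.8624) = -0.5120. V = [p*·0.0000 + (1−p*)·11.6476]/1.28 = 0.6741. B = V − Δ·S = 22.2438.
(3,3): S=71.2990. Δ = (V_up−V_dn)/(S_up−S_dn) = (0.0000−0.0000)/(94.1147−55.6132) = 0.0000. V = [p*·0.0000 + (1−p*)·0.0000]/1.28 = 0.0000. B = V − Δ·S = 0.0000.
(2,0): S=18.8604. Δ = (V_up−V_dn)/(S_up−S_dn) = (9.8777−20.0623)/(24.8957−14.7111) = -1.0000. V = [p*·9.8777 + (1−p*)·20.0623]/1.28 = 8.3063. B = V − Δ·S = 27.1667.
(2,1): S=31.9176. Δ = (V_up−V_dn)/(S_up−S_dn) = (0.6741−9.8777)/(42.1312−24.8957) = -0.5340. V = [p*·0.6741 + (1−p*)·9.8777]/1.28 = 1.0592. B = V − Δ·S = 18.1030.
(2,2): S=54.0144. Δ = (V_up−V_dn)/(S_up−S_dn) = (0.0000−0.6741)/(71.2990−42.1312) = -0.0231. V = [p*·0.0000 + (1−p*)·0.6741]/1.28 = 0.0390. B = V − Δ·S = 1.2873.
(1,0): S=24.1800. Δ = (V_up−V_dn)/(S_up−S_dn) = (1.0592−8.3063)/(31.9176−18.8604) = -0.5550. V = [p*·1.0592 + (1−p*)·8.3063]/1.28 = 1.2469. B = V − Δ·S = 14.6675.
(1,1): S=40.9200. Δ = (V_up−V_dn)/(S_up−S_dn) = (0.0390−1.0592)/(54.0144−31.9176) = -0.0462. V = [p*·0.0390 + (1−p*)·1.0592]/1.28 = 0.0895. B = V − Δ·S = 1.9788.
(0,0): S=31.0000. Δ = (V_up−V_dn)/(S_up−S_dn) = (0.0895−1.2469)/(40.9200−24.1800) = -0.0691. V = [p*·0.0895 + (1−p*)·1.2469]/1.28 = 0.1369. B = V − Δ·S = 2.2802.
Root portfolio cost Δ·31+B reproduces V0=0.1369.

(0,0): Delta=-0.0691 Bond=2.2802
(1,0): Delta=-0.5550 Bond=14.6675
(1,1): Delta=-0.0462 Bond=1.9788
(2,0): Delta=-1.0000 Bond=27.1667
(2,1): Delta=-0.5340 Bond=18.1030
(2,2): Delta=-0.0231 Bond=1.2873
(3,0): Delta=-1.0000 Bond=34.7734
(3,1): Delta=-1.0000 Bond=34.7734
(3,2): Delta=-0.5120 Bond=22.2438
(3,3): Delta=0.0000 Bond=0.0000
V0=0.1369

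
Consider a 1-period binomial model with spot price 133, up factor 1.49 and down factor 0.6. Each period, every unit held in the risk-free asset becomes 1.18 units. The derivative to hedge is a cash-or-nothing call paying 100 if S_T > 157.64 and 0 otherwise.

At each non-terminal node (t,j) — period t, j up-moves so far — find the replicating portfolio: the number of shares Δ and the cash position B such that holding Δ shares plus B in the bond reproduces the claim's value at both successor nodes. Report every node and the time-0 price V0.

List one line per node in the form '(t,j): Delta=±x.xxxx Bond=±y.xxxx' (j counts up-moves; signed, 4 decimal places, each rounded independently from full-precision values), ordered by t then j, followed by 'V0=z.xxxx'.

Under the risk-neutral measure, an up-move has probability p* = (R−d)/(u−d) = 0.6517 and values discount at R = 1.18.
Payoff layer (t=1): V(1,0)=0.0000, V(1,1)=100.0000
  t=0,j=0: stock 133.0000 → up 198.1700 (V=100.0000), down 79.8000 (V=0.0000). Price 55.2276; hedge Δ=0.8448, bond B=-57.1320.
Root portfolio cost Δ·133+B reproduces V0=55.2276.

(0,0): Delta=0.8448 Bond=-57.1320
V0=55.2276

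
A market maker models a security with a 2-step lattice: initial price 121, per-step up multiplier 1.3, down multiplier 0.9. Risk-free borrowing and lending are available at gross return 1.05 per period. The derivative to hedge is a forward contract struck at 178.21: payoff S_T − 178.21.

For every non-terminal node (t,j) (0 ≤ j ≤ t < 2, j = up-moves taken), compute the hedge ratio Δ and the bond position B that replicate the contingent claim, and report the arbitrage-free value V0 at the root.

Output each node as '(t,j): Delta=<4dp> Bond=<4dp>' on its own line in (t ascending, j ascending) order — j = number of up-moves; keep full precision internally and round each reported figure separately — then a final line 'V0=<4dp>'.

No-arbitrage ⇒ martingale measure with p* = (R−d)/(u−d) = 0.3750.
Terminal values V(2,·): V(2,0)=-80.2000, V(2,1)=-36.6400, V(2,2)=26.2800
(1,0): S=108.9000. Δ = (V_up−V_dn)/(S_up−S_dn) = (-36.6400−-80.2000)/(141.5700−98.0100) = 1.0000. V = [p*·-36.6400 + (1−p*)·-80.2000]/1.05 = -60.8238. B = V − Δ·S = -169.7238.
(1,1): S=157.3000. Δ = (V_up−V_dn)/(S_up−S_dn) = (26.2800−-36.6400)/(204.4900−141.5700) = 1.0000. V = [p*·26.2800 + (1−p*)·-36.6400]/1.05 = -12.4238. B = V − Δ·S = -169.7238.
(0,0): S=121.0000. Δ = (V_up−V_dn)/(S_up−S_dn) = (-12.4238−-60.8238)/(157.3000−108.9000) = 1.0000. V = [p*·-12.4238 + (1−p*)·-60.8238]/1.05 = -40.6417. B = V − Δ·S = -161.6417.
Each (Δ,B) replicates both successor values, so the strategy is self-financing and V0 is arbitrage-free.

(0,0): Delta=1.0000 Bond=-161.6417
(1,0): Delta=1.0000 Bond=-169.7238
(1,1): Delta=1.0000 Bond=-169.7238
V0=-40.6417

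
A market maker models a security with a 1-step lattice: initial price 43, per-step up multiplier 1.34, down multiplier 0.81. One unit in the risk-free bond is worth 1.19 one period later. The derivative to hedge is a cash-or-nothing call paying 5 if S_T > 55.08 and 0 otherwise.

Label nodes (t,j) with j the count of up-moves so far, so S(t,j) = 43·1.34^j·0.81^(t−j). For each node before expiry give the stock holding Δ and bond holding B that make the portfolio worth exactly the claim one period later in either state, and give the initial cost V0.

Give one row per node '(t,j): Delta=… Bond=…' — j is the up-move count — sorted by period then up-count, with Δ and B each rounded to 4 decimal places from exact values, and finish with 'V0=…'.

(0,0): Delta=0.2194 Bond=-6.4214
V0=3.0125

Since d<R<u, set p* = (R−d)/(u−d) = 0.7170; price each node as the discounted p*-expectation of its children.
Terminal payoffs: V(1,0)=0.0000, V(1,1)=5.0000
Node (0,0) S=43.0000: V=(p*·5.0000+(1−p*)·0.0000)/1.19=3.0125; Δ=(5.0000−0.0000)/(57.6200−34.8300)=0.2194; B=V−Δ·S=-6.4214
The time-0 hedge costs 3.0125, which is the no-arbitrage price.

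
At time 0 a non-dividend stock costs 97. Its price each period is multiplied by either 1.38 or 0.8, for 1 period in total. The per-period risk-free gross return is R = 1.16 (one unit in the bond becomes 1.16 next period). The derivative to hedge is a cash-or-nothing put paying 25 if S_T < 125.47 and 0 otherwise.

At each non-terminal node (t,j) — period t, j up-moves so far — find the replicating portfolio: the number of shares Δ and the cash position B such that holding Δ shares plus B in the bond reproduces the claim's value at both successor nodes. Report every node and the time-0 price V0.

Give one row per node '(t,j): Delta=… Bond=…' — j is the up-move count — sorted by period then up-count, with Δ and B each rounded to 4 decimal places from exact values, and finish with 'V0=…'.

No-arbitrage ⇒ martingale measure with p* = (R−d)/(u−d) = 0.6207.
Payoff layer (t=1): V(1,0)=25.0000, V(1,1)=0.0000
Node (0,0) S=97.0000: V=(p*·0.0000+(1−p*)·25.0000)/1.16=8.1748; Δ=(0.0000−25.0000)/(133.8600−77.6000)=-0.4444; B=V−Δ·S=51.2782
Root portfolio cost Δ·97+B reproduces V0=8.1748.

(0,0): Delta=-0.4444 Bond=51.2782
V0=8.1748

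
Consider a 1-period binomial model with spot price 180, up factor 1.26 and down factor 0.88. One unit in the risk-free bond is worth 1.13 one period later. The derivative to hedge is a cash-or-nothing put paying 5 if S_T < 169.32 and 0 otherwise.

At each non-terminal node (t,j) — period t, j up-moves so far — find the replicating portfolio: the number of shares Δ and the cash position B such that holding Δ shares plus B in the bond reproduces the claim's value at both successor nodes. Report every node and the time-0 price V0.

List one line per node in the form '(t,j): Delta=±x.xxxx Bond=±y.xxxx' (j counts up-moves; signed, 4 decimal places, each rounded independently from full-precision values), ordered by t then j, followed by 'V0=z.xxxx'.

(0,0): Delta=-0.0731 Bond=14.6716
V0=1.5137

Under the risk-neutral measure, an up-move has probability p* = (R−d)/(u−d) = 0.6579 and values discount at R = 1.13.
At expiry t=1: V(1,0)=5.0000, V(1,1)=0.0000
Node (0,0) S=180.0000: V=(p*·0.0000+(1−p*)·5.0000)/1.13=1.5137; Δ=(0.0000−5.0000)/(226.8000−158.4000)=-0.0731; B=V−Δ·S=14.6716
Each (Δ,B) replicates both successor values, so the strategy is self-financing and V0 is arbitrage-free.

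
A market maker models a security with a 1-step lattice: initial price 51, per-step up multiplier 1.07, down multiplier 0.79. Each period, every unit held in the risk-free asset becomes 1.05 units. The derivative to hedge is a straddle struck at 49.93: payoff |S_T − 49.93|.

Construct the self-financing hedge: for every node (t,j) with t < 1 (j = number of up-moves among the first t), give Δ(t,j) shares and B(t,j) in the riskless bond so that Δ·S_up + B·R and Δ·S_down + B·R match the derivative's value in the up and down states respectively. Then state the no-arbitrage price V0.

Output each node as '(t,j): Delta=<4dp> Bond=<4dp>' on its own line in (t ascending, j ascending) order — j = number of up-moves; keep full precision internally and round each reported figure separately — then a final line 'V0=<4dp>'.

The replicating-portfolio and risk-neutral prices coincide; use p* = (1.05−0.79)/(1.07−0.79) = 0.9286 for the latter.
Terminal payoffs: V(1,0)=9.6400, V(1,1)=4.6400
  t=0,j=0: stock 51.0000 → up 54.5700 (V=4.6400), down 40.2900 (V=9.6400). Price 4.7592; hedge Δ=-0.3501, bond B=22.6163.
Self-financing check: at every node Δ·S+B equals the discounted successor values.

(0,0): Delta=-0.3501 Bond=22.6163
V0=4.7592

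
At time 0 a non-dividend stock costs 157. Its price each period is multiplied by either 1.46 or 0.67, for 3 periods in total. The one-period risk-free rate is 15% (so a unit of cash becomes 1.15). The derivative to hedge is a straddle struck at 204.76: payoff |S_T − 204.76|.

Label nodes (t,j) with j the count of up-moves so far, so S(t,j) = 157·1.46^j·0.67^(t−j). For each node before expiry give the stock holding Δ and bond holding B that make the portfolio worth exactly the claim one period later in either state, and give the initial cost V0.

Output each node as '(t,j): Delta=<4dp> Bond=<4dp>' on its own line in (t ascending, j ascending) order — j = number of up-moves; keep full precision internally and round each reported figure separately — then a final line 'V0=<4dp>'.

(0,0): Delta=0.3032 Bond=24.8769
(1,0): Delta=-0.7525 Bond=139.6608
(1,1): Delta=0.6161 Bond=-43.1129
(2,0): Delta=-1.0000 Bond=178.0522
(2,1): Delta=-0.6792 Bond=149.3450
(2,2): Delta=1.0000 Bond=-178.0522
V0=72.4823

The replicating-portfolio and risk-neutral prices coincide; use p* = (1.15−0.67)/(1.46−0.67) = 0.6076 for the latter.
Terminal payoffs: V(3,0)=157.5402, V(3,1)=101.8631, V(3,2)=19.4630, V(3,3)=283.8454
(2,0): S=70.4773. Δ = (V_up−V_dn)/(S_up−S_dn) = (101.8631−157.5402)/(102.8969−47.2198) = -1.0000. V = [p*·101.8631 + (1−p*)·157.5402]/1.15 = 107.5749. B = V − Δ·S = 178.0522.
(2,1): S=153.5774. Δ = (V_up−V_dn)/(S_up−S_dn) = (19.4630−101.8631)/(224.2230−102.8969) = -0.6792. V = [p*·19.4630 + (1−p*)·101.8631]/1.15 = 45.0411. B = V − Δ·S = 149.3450.
(2,2): S=334.6612. Δ = (V_up−V_dn)/(S_up−S_dn) = (283.8454−19.4630)/(488.6054−224.2230) = 1.0000. V = [p*·283.8454 + (1−p*)·19.4630]/1.15 = 156.6090. B = V − Δ·S = -178.0522.
(1,0): S=105.1900. Δ = (V_up−V_dn)/(S_up−S_dn) = (45.0411−107.5749)/(153.5774−70.4773) = -0.7525. V = [p*·45.0411 + (1−p*)·107.5749]/1.15 = 60.5040. B = V − Δ·S = 139.6608.
(1,1): S=229.2200. Δ = (V_up−V_dn)/(S_up−S_dn) = (156.6090−45.0411)/(334.6612−153.5774) = 0.6161. V = [p*·156.6090 + (1−p*)·45.0411]/1.15 = 98.1123. B = V − Δ·S = -43.1129.
(0,0): S=157.0000. Δ = (V_up−V_dn)/(S_up−S_dn) = (98.1123−60.5040)/(229.2200−105.1900) = 0.3032. V = [p*·98.1123 + (1−p*)·60.5040]/1.15 = 72.4823. B = V − Δ·S = 24.8769.
Check: Δ(0,0)·S0 + B(0,0) = 72.4823 = V0.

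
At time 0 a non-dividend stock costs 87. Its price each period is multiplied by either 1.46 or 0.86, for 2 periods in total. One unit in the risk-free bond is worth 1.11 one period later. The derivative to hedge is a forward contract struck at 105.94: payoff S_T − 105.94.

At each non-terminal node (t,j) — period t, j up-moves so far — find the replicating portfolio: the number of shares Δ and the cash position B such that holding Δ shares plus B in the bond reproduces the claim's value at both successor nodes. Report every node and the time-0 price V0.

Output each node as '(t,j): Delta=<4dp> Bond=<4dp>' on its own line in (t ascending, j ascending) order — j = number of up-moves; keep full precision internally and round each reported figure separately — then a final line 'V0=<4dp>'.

(0,0): Delta=1.0000 Bond=-85.9833
(1,0): Delta=1.0000 Bond=-95.4414
(1,1): Delta=1.0000 Bond=-95.4414
V0=1.0167

The replicating-portfolio and risk-neutral prices coincide; use p* = (1.11−0.86)/(1.46−0.86) = 0.4167 for the latter.
At expiry t=2: V(2,0)=-41.5948, V(2,1)=3.2972, V(2,2)=79.5092
(1,0): S=74.8200. Δ = (V_up−V_dn)/(S_up−S_dn) = (3.2972−-41.5948)/(109.2372−64.3452) = 1.0000. V = [p*·3.2972 + (1−p*)·-41.5948]/1.11 = -20.6214. B = V − Δ·S = -95.4414.
(1,1): S=127.0200. Δ = (V_up−V_dn)/(S_up−S_dn) = (79.5092−3.2972)/(185.4492−109.2372) = 1.0000. V = [p*·79.5092 + (1−p*)·3.2972]/1.11 = 31.5786. B = V − Δ·S = -95.4414.
(0,0): S=87.0000. Δ = (V_up−V_dn)/(S_up−S_dn) = (31.5786−-20.6214)/(127.0200−74.8200) = 1.0000. V = [p*·31.5786 + (1−p*)·-20.6214]/1.11 = 1.0167. B = V − Δ·S = -85.9833.
Check: Δ(0,0)·S0 + B(0,0) = 1.0167 = V0.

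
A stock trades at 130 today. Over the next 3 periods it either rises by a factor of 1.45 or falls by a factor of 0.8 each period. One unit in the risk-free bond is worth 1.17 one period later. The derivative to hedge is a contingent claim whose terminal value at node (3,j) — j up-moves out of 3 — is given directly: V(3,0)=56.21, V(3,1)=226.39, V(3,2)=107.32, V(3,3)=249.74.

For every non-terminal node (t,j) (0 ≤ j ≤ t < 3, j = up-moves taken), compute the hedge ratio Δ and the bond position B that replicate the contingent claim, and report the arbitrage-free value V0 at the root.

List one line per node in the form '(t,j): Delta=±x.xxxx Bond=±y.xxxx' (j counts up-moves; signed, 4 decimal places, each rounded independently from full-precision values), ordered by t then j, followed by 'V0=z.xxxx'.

(0,0): Delta=0.1671 Bond=82.6887
(1,0): Delta=0.0699 Bond=106.8563
(1,1): Delta=0.2077 Bond=89.0946
(2,0): Delta=3.1468 Bond=-130.9763
(2,1): Delta=-1.2148 Bond=318.7502
(2,2): Delta=0.8016 Bond=-58.0907
V0=104.4162

No-arbitrage ⇒ martingale measure with p* = (R−d)/(u−d) = 0.5692.
Payoff layer (t=3): V(3,0)=56.2100, V(3,1)=226.3900, V(3,2)=107.3200, V(3,3)=249.7400
  t=2,j=0: stock 83.2000 → up 120.6400 (V=226.3900), down 66.5600 (V=56.2100). Price 130.8391; hedge Δ=3.1468, bond B=-130.9763.
  t=2,j=1: stock 150.8000 → up 218.6600 (V=107.3200), down 120.6400 (V=226.3900). Price 135.5655; hedge Δ=-1.2148, bond B=318.7502.
  t=2,j=2: stock 273.3250 → up 396.3212 (V=249.7400), down 218.6600 (V=107.3200). Price 161.0170; hedge Δ=0.8016, bond B=-58.0907.
  t=1,j=0: stock 104.0000 → up 150.8000 (V=135.5655), down 83.2000 (V=130.8391). Price 114.1278; hedge Δ=0.0699, bond B=106.8563.
  t=1,j=1: stock 188.5000 → up 273.3250 (V=161.0170), down 150.8000 (V=135.5655). Price 128.2507; hedge Δ=0.2077, bond B=89.0946.
  t=0,j=0: stock 130.0000 → up 188.5000 (V=128.2507), down 104.0000 (V=114.1278). Price 104.4162; hedge Δ=0.1671, bond B=82.6887.
Self-financing check: at every node Δ·S+B equals the discounted successor values.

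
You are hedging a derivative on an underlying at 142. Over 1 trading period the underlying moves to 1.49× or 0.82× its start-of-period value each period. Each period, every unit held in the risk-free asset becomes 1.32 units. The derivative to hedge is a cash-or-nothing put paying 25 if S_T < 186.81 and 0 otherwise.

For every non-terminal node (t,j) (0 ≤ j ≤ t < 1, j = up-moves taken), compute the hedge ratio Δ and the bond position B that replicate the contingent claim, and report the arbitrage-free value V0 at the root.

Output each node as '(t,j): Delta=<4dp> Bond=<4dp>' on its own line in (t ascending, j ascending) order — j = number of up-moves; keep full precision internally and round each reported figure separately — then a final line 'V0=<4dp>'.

(0,0): Delta=-0.2628 Bond=42.1190
V0=4.8055

No-arbitrage ⇒ martingale measure with p* = (R−d)/(u−d) = 0.7463.
Payoff layer (t=1): V(1,0)=25.0000, V(1,1)=0.0000
(0,0): S=142.0000. Δ = (V_up−V_dn)/(S_up−S_dn) = (0.0000−25.0000)/(211.5800−116.4400) = -0.2628. V = [p*·0.0000 + (1−p*)·25.0000]/1.32 = 4.8055. B = V − Δ·S = 42.1190.
Check: Δ(0,0)·S0 + B(0,0) = 4.8055 = V0.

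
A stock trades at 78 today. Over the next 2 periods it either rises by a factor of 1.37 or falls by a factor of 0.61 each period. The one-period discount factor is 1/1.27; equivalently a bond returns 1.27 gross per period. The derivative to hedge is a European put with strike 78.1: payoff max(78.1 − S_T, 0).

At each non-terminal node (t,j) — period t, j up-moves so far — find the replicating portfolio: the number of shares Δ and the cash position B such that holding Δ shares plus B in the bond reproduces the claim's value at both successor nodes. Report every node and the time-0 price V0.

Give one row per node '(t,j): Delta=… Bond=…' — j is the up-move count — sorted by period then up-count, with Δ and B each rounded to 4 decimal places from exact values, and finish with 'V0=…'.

(0,0): Delta=-0.2122 Bond=18.9067
(1,0): Delta=-1.0000 Bond=61.4961
(1,1): Delta=-0.1590 Bond=18.3321
V0=2.3568

Since d<R<u, set p* = (R−d)/(u−d) = 0.8684; price each node as the discounted p*-expectation of its children.
Terminal values V(2,·): V(2,0)=49.0762, V(2,1)=12.9154, V(2,2)=0.0000
  t=1,j=0: stock 47.5800 → up 65.1846 (V=12.9154), down 29.0238 (V=49.0762). Price 13.9161; hedge Δ=-1.0000, bond B=61.4961.
  t=1,j=1: stock 106.8600 → up 146.3982 (V=0.0000), down 65.1846 (V=12.9154). Price 1.3381; hedge Δ=-0.1590, bond B=18.3321.
  t=0,j=0: stock 78.0000 → up 106.8600 (V=1.3381), down 47.5800 (V=13.9161). Price 2.3568; hedge Δ=-0.2122, bond B=18.9067.
Check: Δ(0,0)·S0 + B(0,0) = 2.3568 = V0.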